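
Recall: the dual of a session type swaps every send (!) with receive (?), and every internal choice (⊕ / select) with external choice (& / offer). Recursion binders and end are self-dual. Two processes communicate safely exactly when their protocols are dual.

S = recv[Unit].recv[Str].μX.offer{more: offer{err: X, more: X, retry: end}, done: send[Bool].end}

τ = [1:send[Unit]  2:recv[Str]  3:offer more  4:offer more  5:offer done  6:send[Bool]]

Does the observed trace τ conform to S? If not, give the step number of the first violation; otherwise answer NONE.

step 1: got send[Unit], protocol expects recv[Unit]  ✗

1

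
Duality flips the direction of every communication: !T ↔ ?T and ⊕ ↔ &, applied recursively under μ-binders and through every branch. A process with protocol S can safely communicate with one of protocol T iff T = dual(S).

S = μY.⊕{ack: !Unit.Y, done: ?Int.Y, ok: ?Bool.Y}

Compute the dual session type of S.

μY.&{ack: ?Unit.Y, done: !Int.Y, ok: !Bool.Y}

μY ↦ μY  (μ self-dual)
  ⊕{ack,done,ok} ↦ &{ack,done,ok}  (internal→external)
    case ack:
      !Unit ↦ ?Unit
        Y self-dual
    case done:
      ?Int ↦ !Int
        Y self-dual
    case ok:
      ?Bool ↦ !Bool
        Y self-dual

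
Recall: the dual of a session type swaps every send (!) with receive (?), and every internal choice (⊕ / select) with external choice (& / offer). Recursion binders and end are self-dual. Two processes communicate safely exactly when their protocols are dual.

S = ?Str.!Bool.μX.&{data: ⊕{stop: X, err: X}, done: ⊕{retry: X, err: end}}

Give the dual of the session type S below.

?Str = !Str
  !Bool = ?Bool
    μX = μX  (rec unchanged)
      &{data,done} = ⊕{data,done}  (&→⊕)
        case data:
          ⊕{stop,err} = &{stop,err}  (⊕→&)
            case stop:
              dual(X) = X
            case err:
              dual(X) = X
        case done:
          ⊕{retry,err} = &{retry,err}  (⊕→&)
            case retry:
              dual(X) = X
            case err:
              dual(end) = end

!Str.?Bool.μX.⊕{data: &{stop: X, err: X}, done: &{retry: X, err: end}}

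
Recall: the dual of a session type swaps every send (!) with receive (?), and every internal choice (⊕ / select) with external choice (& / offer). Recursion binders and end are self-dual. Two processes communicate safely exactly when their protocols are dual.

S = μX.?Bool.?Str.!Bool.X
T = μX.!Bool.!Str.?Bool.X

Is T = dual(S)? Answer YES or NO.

YES

μX vs μX  match (μ self-dual)
  ?Bool vs !Bool  match
    ?Str vs !Str  match
      !Bool vs ?Bool  match
        X vs X  match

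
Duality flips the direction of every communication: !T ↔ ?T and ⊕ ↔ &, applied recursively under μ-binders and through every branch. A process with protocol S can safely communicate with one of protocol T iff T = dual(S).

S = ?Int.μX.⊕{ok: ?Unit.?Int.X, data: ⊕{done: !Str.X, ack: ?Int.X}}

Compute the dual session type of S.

!Int.μX.&{ok: !Unit.!Int.X, data: &{done: ?Str.X, ack: !Int.X}}

?Int ↦ !Int
  μX ↦ μX  (μ self-dual)
    ⊕{ok,data} ↦ &{ok,data}  (⊕→&)
      • ok:
        ?Unit ↦ !Unit
          ?Int ↦ !Int
            X self-dual
      • data:
        ⊕{done,ack} ↦ &{done,ack}  (⊕→&)
          • done:
            !Str ↦ ?Str
              X self-dual
          • ack:
            ?Int ↦ !Int
              X self-dual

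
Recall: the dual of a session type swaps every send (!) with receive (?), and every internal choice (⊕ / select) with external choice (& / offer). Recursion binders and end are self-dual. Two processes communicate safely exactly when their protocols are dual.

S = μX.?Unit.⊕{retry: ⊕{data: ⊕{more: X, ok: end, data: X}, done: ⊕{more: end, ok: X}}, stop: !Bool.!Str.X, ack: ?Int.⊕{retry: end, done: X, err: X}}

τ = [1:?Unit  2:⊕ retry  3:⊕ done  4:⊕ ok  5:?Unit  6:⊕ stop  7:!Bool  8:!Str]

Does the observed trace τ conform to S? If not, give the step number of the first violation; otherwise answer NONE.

NONE

step 1: ?Unit  match  cont: ⊕{retry: ⊕{data: ⊕{more: μX.…, ok: end, data: μX.…}, done: ⊕{more: end, ok: μX.…}}, stop: !Bool.!Str.μX.…, ack: ?Int.⊕{retry: end, done: μX.…, err: μX.…}}
step 2: ⊕ retry  match  cont: ⊕{data: ⊕{more: μX.…, ok: end, data: μX.…}, done: ⊕{more: end, ok: μX.…}}
step 3: ⊕ done  match  cont: ⊕{more: end, ok: μX.…}
step 4: ⊕ ok  match  cont: μX.…
step 5: ?Unit  match  cont: ⊕{retry: ⊕{data: ⊕{more: μX.…, ok: end, data: μX.…}, done: ⊕{more: end, ok: μX.…}}, stop: !Bool.!Str.μX.…, ack: ?Int.⊕{retry: end, done: μX.…, err: μX.…}}
step 6: ⊕ stop  match  cont: !Bool.!Str.μX.…
step 7: !Bool  match  cont: !Str.μX.…
step 8: !Str  match  cont: μX.…
all 8 steps conform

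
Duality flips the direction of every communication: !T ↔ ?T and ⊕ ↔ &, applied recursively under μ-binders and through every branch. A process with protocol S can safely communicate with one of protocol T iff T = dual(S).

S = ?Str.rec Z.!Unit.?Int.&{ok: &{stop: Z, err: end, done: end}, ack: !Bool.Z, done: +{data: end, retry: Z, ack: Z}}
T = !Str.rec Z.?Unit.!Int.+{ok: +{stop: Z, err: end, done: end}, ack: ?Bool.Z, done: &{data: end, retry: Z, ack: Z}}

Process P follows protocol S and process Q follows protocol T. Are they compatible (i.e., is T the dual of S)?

?Str | !Str  match
  rec Z | rec Z  match (rec unchanged)
    !Unit | ?Unit  match
      ?Int | !Int  match
        &{ok,ack,done} | +{ok,ack,done}  match label sets agree
          [ok]
            &{stop,err,done} | +{stop,err,done}  match label sets agree
              [stop]
                Z | Z  match
              [err]
                end | end  match
              [done]
                end | end  match
          [ack]
            !Bool | ?Bool  match
              Z | Z  match
          [done]
            +{data,retry,ack} | &{data,retry,ack}  match label sets agree
              [data]
                end | end  match
              [retry]
                Z | Z  match
              [ack]
                Z | Z  match

YES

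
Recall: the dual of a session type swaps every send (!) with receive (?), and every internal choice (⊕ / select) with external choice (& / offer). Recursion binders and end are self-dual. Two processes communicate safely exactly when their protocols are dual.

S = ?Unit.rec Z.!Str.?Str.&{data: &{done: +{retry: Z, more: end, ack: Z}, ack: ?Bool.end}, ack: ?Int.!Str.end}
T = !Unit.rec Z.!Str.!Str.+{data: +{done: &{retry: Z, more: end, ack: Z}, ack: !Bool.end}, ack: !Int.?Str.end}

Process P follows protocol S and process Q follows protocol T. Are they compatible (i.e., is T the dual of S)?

?Unit | !Unit  ✓
  rec Z | rec Z  ✓ (binder kept)
    !Str | !Str  ✗ same direction on both sides — not dual

NO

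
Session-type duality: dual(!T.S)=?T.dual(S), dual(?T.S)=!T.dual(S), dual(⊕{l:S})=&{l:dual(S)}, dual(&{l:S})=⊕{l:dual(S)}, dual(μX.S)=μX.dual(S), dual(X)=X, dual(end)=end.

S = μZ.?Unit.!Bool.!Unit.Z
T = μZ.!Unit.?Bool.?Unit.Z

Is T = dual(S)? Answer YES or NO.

μZ | μZ  ok (binder kept)
  ?Unit | !Unit  ok
    !Bool | ?Bool  ok
      !Unit | ?Unit  ok
        Z | Z  ok

YES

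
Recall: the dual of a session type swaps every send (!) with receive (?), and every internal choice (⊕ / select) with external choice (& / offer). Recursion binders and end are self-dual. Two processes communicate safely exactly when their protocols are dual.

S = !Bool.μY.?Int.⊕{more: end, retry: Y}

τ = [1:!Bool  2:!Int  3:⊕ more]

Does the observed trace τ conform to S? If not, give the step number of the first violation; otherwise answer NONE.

2

step 1: !Bool  ok  state: μY.…
step 2: got !Int, protocol expects ?Int  ✗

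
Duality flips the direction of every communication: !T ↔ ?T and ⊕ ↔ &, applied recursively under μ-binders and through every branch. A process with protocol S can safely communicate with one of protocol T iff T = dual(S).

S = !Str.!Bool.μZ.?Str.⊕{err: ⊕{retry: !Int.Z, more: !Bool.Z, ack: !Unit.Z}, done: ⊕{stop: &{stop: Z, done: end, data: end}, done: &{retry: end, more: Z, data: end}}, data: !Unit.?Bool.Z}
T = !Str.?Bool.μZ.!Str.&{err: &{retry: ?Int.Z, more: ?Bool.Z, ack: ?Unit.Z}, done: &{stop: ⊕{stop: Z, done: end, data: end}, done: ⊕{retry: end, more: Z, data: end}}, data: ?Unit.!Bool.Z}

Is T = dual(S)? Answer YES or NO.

!Str ‖ !Str  ✗ same direction on both sides — not dual

NO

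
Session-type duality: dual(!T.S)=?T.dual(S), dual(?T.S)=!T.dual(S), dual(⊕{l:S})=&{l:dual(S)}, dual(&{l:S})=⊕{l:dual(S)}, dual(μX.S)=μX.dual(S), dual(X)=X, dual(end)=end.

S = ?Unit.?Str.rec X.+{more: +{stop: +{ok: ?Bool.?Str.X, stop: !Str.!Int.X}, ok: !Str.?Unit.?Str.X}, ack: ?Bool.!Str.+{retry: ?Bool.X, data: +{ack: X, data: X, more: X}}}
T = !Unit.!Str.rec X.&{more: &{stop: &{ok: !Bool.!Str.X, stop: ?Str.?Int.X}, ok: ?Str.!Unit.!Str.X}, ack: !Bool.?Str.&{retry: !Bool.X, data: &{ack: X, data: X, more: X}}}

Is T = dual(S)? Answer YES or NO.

YES

?Unit ‖ !Unit  match
  ?Str ‖ !Str  match
    rec X ‖ rec X  match (μ self-dual)
      +{more,ack} ‖ &{more,ack}  match label sets agree
        [more]
          +{stop,ok} ‖ &{stop,ok}  match label sets agree
            [stop]
              +{ok,stop} ‖ &{ok,stop}  match label sets agree
                [ok]
                  ?Bool ‖ !Bool  match
                    ?Str ‖ !Str  match
                      X ‖ X  match
                [stop]
                  !Str ‖ ?Str  match
                    !Int ‖ ?Int  match
                      X ‖ X  match
            [ok]
              !Str ‖ ?Str  match
                ?Unit ‖ !Unit  match
                  ?Str ‖ !Str  match
                    X ‖ X  match
        [ack]
          ?Bool ‖ !Bool  match
            !Str ‖ ?Str  match
              +{retry,data} ‖ &{retry,data}  match label sets agree
                [retry]
                  ?Bool ‖ !Bool  match
                    X ‖ X  match
                [data]
                  +{ack,data,more} ‖ &{ack,data,more}  match label sets agree
                    [ack]
                      X ‖ X  match
                    [data]
                      X ‖ X  match
                    [more]
                      X ‖ X  match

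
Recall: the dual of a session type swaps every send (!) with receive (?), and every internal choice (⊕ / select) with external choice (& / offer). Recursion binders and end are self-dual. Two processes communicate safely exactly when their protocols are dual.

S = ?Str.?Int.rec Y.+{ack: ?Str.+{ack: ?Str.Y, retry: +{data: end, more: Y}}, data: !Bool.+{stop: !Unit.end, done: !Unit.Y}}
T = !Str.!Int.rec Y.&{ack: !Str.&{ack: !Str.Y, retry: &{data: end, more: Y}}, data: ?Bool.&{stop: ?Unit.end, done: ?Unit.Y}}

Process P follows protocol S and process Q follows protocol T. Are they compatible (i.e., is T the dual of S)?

?Str ‖ !Str  match
  ?Int ‖ !Int  match
    rec Y ‖ rec Y  match (μ self-dual)
      +{ack,data} ‖ &{ack,data}  match label sets agree
        [ack]
          ?Str ‖ !Str  match
            +{ack,retry} ‖ &{ack,retry}  match label sets agree
              [ack]
                ?Str ‖ !Str  match
                  Y ‖ Y  match
              [retry]
                +{data,more} ‖ &{data,more}  match label sets agree
                  [data]
                    end ‖ end  match
                  [more]
                    Y ‖ Y  match
        [data]
          !Bool ‖ ?Bool  match
            +{stop,done} ‖ &{stop,done}  match label sets agree
              [stop]
                !Unit ‖ ?Unit  match
                  end ‖ end  match
              [done]
                !Unit ‖ ?Unit  match
                  Y ‖ Y  match

YES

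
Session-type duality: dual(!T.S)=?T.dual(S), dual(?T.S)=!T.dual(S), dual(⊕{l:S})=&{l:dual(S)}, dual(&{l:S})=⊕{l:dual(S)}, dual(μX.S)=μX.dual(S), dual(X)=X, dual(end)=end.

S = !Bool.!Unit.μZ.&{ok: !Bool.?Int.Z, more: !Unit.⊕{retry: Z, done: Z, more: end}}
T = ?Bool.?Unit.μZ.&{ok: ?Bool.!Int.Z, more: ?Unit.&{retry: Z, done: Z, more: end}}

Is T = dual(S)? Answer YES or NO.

!Bool vs ?Bool  ✓
  !Unit vs ?Unit  ✓
    μZ vs μZ  ✓ (rec unchanged)
      &{ok,more} vs &{ok,more}  ✗ choice polarity not flipped — not dual

NO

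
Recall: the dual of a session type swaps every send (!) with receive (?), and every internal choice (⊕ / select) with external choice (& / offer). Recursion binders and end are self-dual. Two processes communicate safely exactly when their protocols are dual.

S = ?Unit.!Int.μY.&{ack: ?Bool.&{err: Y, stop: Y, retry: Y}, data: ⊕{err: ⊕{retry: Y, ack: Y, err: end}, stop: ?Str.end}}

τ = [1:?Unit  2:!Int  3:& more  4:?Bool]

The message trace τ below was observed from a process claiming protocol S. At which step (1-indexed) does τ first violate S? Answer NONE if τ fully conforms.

[1] ?Unit  ok  now at !Int.μY.…
[2] !Int  ok  now at μY.…
[3] got & more, protocol expects & ack or & data  ✗

3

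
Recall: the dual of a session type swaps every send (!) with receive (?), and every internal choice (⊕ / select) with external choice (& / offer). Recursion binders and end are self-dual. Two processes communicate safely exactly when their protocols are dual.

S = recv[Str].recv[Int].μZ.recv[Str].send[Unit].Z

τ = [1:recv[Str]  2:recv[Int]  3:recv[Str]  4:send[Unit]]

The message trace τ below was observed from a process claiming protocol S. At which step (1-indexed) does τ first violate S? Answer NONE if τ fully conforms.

NONE

@1 recv[Str]  ok  residual = recv[Int].μZ.…
@2 recv[Int]  ok  residual = μZ.…
@3 recv[Str]  ok  residual = send[Unit].μZ.…
@4 send[Unit]  ok  residual = μZ.…
τ conforms to S (length 4)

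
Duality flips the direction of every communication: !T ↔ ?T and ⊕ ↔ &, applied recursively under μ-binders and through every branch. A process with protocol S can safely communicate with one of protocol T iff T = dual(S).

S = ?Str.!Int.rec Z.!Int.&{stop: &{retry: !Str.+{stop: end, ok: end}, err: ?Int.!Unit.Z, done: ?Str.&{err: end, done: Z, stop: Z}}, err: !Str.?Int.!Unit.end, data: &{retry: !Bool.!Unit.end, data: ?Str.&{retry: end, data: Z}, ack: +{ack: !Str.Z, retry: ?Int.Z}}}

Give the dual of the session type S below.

!Str.?Int.rec Z.?Int.+{stop: +{retry: ?Str.&{stop: end, ok: end}, err: !Int.?Unit.Z, done: !Str.+{err: end, done: Z, stop: Z}}, err: ?Str.!Int.?Unit.end, data: +{retry: ?Bool.?Unit.end, data: !Str.+{retry: end, data: Z}, ack: &{ack: ?Str.Z, retry: !Int.Z}}}

?Str = !Str
  !Int = ?Int
    rec Z = rec Z  (rec unchanged)
      !Int = ?Int
        &{stop,err,data} = +{stop,err,data}  (&→⊕)
          [stop]
            &{retry,err,done} = +{retry,err,done}  (&→⊕)
              [retry]
                !Str = ?Str
                  +{stop,ok} = &{stop,ok}  (select→offer)
                    [stop]
                      end self-dual
                    [ok]
                      end self-dual
              [err]
                ?Int = !Int
                  !Unit = ?Unit
                    Z self-dual
              [done]
                ?Str = !Str
                  &{err,done,stop} = +{err,done,stop}  (&→⊕)
                    [err]
                      end self-dual
                    [done]
                      Z self-dual
                    [stop]
                      Z self-dual
          [err]
            !Str = ?Str
              ?Int = !Int
                !Unit = ?Unit
                  end self-dual
          [data]
            &{retry,data,ack} = +{retry,data,ack}  (&→⊕)
              [retry]
                !Bool = ?Bool
                  !Unit = ?Unit
                    end self-dual
              [data]
                ?Str = !Str
                  &{retry,data} = +{retry,data}  (&→⊕)
                    [retry]
                      end self-dual
                    [data]
                      Z self-dual
              [ack]
                +{ack,retry} = &{ack,retry}  (select→offer)
                  [ack]
                    !Str = ?Str
                      Z self-dual
                  [retry]
                    ?Int = !Int
                      Z self-dual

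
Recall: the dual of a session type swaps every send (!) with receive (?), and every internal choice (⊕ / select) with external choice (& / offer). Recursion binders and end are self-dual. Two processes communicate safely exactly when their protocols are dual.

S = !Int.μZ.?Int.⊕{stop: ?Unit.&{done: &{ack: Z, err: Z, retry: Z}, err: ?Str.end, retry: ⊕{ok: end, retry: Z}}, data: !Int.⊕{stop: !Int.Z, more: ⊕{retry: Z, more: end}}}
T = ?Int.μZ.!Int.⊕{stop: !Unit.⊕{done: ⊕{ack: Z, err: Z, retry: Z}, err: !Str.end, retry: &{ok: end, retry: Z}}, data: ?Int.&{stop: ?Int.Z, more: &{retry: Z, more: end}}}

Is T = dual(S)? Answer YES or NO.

!Int ‖ ?Int  match
  μZ ‖ μZ  match (binder kept)
    ?Int ‖ !Int  match
      ⊕{stop,data} ‖ ⊕{stop,data}  ✗ choice polarity not flipped — not dual

NO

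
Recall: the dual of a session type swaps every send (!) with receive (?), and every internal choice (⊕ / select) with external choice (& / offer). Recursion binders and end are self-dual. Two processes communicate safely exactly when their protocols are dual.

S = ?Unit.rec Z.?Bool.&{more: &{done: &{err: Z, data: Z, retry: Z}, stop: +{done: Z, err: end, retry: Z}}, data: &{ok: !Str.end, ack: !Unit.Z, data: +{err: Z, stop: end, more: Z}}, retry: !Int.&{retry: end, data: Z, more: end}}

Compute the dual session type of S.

?Unit → !Unit
  rec Z → rec Z  (binder kept)
    ?Bool → !Bool
      &{more,data,retry} → +{more,data,retry}  (&→⊕)
        • more:
          &{done,stop} → +{done,stop}  (&→⊕)
            • done:
              &{err,data,retry} → +{err,data,retry}  (&→⊕)
                • err:
                  dual(Z) = Z
                • data:
                  dual(Z) = Z
                • retry:
                  dual(Z) = Z
            • stop:
              +{done,err,retry} → &{done,err,retry}  (internal→external)
                • done:
                  dual(Z) = Z
                • err:
                  dual(end) = end
                • retry:
                  dual(Z) = Z
        • data:
          &{ok,ack,data} → +{ok,ack,data}  (&→⊕)
            • ok:
              !Str → ?Str
                dual(end) = end
            • ack:
              !Unit → ?Unit
                dual(Z) = Z
            • data:
              +{err,stop,more} → &{err,stop,more}  (internal→external)
                • err:
                  dual(Z) = Z
                • stop:
                  dual(end) = end
                • more:
                  dual(Z) = Z
        • retry:
          !Int → ?Int
            &{retry,data,more} → +{retry,data,more}  (&→⊕)
              • retry:
                dual(end) = end
              • data:
                dual(Z) = Z
              • more:
                dual(end) = end

!Unit.rec Z.!Bool.+{more: +{done: +{err: Z, data: Z, retry: Z}, stop: &{done: Z, err: end, retry: Z}}, data: +{ok: ?Str.end, ack: ?Unit.Z, data: &{err: Z, stop: end, more: Z}}, retry: ?Int.+{retry: end, data: Z, more: end}}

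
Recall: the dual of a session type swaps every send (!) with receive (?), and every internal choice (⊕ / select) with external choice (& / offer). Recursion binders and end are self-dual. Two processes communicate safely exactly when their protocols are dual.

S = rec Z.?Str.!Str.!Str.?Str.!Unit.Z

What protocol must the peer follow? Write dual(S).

rec Z.!Str.?Str.?Str.!Str.?Unit.Z

rec Z = rec Z  (μ self-dual)
  ?Str = !Str
    !Str = ?Str
      !Str = ?Str
        ?Str = !Str
          !Unit = ?Unit
            dual(Z) = Z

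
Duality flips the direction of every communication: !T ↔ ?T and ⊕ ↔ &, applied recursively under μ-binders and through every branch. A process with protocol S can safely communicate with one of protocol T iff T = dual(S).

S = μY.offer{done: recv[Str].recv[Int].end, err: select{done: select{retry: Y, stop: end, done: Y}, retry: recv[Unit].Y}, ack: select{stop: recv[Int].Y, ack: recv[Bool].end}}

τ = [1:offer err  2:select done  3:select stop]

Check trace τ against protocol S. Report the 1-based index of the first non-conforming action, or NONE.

NONE

@1 offer err  ok  cont: select{done: select{retry: μY.…, stop: end, done: μY.…}, retry: recv[Unit].μY.…}
@2 select done  ok  cont: select{retry: μY.…, stop: end, done: μY.…}
@3 select stop  ok  cont: end
τ conforms to S (length 3)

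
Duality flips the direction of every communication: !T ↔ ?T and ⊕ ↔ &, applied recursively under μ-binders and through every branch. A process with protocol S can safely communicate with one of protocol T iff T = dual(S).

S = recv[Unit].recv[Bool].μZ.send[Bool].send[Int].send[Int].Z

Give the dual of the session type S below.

send[Unit].send[Bool].μZ.recv[Bool].recv[Int].recv[Int].Z

recv[Unit] = send[Unit]
  recv[Bool] = send[Bool]
    μZ = μZ  (rec unchanged)
      send[Bool] = recv[Bool]
        send[Int] = recv[Int]
          send[Int] = recv[Int]
            Z self-dual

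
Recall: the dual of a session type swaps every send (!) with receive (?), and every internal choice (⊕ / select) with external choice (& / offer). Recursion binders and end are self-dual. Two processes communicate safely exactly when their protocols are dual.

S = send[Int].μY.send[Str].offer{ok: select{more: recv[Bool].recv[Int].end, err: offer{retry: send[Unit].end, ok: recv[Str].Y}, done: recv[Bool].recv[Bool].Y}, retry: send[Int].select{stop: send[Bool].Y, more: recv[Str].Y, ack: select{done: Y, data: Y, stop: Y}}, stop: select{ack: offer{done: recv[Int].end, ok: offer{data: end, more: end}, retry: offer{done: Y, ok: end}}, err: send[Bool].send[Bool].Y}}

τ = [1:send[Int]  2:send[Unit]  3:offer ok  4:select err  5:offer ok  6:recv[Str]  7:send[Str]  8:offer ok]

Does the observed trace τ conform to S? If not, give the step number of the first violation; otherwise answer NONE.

[1] send[Int]  match  state: μY.…
[2] got send[Unit], protocol expects send[Str]  ✗

2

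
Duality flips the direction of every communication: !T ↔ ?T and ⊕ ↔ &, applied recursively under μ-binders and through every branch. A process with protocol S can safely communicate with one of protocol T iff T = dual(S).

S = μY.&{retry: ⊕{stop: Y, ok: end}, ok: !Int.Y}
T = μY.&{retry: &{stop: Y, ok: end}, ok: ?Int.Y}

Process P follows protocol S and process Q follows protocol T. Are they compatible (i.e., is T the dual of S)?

μY | μY  ok (binder kept)
  &{retry,ok} | &{retry,ok}  ✗ choice polarity not flipped — not dual

NO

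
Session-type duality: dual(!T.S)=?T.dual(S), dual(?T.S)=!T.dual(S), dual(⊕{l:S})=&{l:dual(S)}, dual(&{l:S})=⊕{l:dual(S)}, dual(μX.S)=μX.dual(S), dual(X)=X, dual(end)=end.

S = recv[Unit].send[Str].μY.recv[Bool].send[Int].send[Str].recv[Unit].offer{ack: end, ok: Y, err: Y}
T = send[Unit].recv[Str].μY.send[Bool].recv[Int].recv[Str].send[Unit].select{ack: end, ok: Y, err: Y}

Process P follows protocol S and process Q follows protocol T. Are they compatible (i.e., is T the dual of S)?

recv[Unit] ‖ send[Unit]  ✓
  send[Str] ‖ recv[Str]  ✓
    μY ‖ μY  ✓ (binder kept)
      recv[Bool] ‖ send[Bool]  ✓
        send[Int] ‖ recv[Int]  ✓
          send[Str] ‖ recv[Str]  ✓
            recv[Unit] ‖ send[Unit]  ✓
              offer{ack,ok,err} ‖ select{ack,ok,err}  ✓ same labels
                [ack]
                  end ‖ end  ✓
                [ok]
                  Y ‖ Y  ✓
                [err]
                  Y ‖ Y  ✓

YES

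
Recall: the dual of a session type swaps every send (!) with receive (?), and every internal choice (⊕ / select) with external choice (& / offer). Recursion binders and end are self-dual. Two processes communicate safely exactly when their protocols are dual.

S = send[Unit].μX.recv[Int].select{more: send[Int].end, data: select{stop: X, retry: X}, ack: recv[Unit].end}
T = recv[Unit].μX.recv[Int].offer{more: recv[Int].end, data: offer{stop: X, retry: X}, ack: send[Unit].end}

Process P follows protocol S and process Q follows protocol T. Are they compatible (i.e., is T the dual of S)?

send[Unit] ‖ recv[Unit]  match
  μX ‖ μX  match (μ self-dual)
    recv[Int] ‖ recv[Int]  ✗ same direction on both sides — not dual

NO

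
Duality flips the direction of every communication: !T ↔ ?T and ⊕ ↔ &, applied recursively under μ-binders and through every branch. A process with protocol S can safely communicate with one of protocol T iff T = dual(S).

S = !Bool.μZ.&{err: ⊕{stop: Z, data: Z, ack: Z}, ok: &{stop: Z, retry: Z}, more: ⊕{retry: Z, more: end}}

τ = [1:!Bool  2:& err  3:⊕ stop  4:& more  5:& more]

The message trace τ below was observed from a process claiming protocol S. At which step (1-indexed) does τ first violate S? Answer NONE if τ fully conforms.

5

step 1: !Bool  ✓  residual = μZ.…
step 2: & err  ✓  residual = ⊕{stop: μZ.…, data: μZ.…, ack: μZ.…}
step 3: ⊕ stop  ✓  residual = μZ.…
step 4: & more  ✓  residual = ⊕{retry: μZ.…, more: end}
step 5: got & more, protocol expects ⊕ retry or ⊕ more  ✗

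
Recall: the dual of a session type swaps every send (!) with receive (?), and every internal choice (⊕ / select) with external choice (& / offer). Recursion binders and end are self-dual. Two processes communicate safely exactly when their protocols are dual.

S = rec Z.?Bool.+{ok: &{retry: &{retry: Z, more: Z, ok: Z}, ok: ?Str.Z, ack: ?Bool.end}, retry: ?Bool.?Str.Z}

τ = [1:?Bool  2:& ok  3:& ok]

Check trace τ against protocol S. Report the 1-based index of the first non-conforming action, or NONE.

2

step 1: ?Bool  ok  residual = +{ok: &{retry: &{retry: rec Z.…, more: rec Z.…, ok: rec Z.…}, ok: ?Str.rec Z.…, ack: ?Bool.end}, retry: ?Bool.?Str.rec Z.…}
step 2: got & ok, protocol expects + ok or + retry  ✗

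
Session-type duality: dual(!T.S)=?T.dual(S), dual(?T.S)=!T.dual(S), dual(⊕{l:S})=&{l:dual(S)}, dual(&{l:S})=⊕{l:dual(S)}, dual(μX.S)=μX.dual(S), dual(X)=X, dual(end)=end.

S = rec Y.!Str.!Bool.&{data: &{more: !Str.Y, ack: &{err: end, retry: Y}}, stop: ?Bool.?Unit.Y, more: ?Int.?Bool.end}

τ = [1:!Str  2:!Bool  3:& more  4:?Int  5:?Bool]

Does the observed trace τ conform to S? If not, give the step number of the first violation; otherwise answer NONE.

NONE

step 1: !Str  match  residual = !Bool.&{data: &{more: !Str.rec Y.…, ack: &{err: end, retry: rec Y.…}}, stop: ?Bool.?Unit.rec Y.…, more: ?Int.?Bool.end}
step 2: !Bool  match  residual = &{data: &{more: !Str.rec Y.…, ack: &{err: end, retry: rec Y.…}}, stop: ?Bool.?Unit.rec Y.…, more: ?Int.?Bool.end}
step 3: & more  match  residual = ?Int.?Bool.end
step 4: ?Int  match  residual = ?Bool.end
step 5: ?Bool  match  residual = end
τ conforms to S (length 5)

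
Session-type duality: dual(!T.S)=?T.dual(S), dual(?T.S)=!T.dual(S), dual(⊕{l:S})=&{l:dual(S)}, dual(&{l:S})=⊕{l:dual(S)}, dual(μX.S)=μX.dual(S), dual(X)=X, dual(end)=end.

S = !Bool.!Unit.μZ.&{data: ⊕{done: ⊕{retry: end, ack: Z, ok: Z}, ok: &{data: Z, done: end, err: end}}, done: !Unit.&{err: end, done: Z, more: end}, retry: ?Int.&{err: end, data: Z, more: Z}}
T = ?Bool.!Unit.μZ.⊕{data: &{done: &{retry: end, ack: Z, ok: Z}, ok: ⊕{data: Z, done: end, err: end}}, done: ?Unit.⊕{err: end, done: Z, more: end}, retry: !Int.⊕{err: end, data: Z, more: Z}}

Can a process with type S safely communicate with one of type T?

!Bool ‖ ?Bool  ✓
  !Unit ‖ !Unit  ✗ same direction on both sides — not dual

NO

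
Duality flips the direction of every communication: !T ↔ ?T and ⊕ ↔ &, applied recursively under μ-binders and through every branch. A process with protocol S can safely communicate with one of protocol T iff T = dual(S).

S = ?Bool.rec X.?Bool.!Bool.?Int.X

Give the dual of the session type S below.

?Bool ↦ !Bool
  rec X ↦ rec X  (binder kept)
    ?Bool ↦ !Bool
      !Bool ↦ ?Bool
        ?Int ↦ !Int
          X ↦ X

!Bool.rec X.!Bool.?Bool.!Int.X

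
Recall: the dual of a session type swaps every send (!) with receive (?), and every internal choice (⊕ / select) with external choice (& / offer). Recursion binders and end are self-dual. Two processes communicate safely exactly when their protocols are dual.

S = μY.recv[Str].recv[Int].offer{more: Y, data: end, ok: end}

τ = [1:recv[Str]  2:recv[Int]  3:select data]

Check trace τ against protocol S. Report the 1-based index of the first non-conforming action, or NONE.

step 1: recv[Str]  match  residual = recv[Int].offer{more: μY.…, data: end, ok: end}
step 2: recv[Int]  match  residual = offer{more: μY.…, data: end, ok: end}
step 3: got select data, protocol expects offer more or offer data or offer ok  ✗

3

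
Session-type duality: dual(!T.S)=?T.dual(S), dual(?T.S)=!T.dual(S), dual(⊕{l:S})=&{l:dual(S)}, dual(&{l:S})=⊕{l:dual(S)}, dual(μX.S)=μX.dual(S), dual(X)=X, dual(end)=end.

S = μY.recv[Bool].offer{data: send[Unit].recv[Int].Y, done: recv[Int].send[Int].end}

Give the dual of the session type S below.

μY.send[Bool].select{data: recv[Unit].send[Int].Y, done: send[Int].recv[Int].end}

μY → μY  (rec unchanged)
  recv[Bool] → send[Bool]
    offer{data,done} → select{data,done}  (external→internal)
      • data:
        send[Unit] → recv[Unit]
          recv[Int] → send[Int]
            Y self-dual
      • done:
        recv[Int] → send[Int]
          send[Int] → recv[Int]
            end self-dual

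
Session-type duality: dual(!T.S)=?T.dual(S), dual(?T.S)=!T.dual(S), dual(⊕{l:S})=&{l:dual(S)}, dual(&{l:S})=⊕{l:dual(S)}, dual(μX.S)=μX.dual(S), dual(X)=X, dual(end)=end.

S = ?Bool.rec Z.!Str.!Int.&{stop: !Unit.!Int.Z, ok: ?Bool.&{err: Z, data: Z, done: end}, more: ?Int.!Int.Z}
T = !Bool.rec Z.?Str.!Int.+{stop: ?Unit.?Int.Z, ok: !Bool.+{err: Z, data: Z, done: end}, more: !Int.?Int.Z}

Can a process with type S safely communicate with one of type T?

NO

?Bool vs !Bool  match
  rec Z vs rec Z  match (binder kept)
    !Str vs ?Str  match
      !Int vs !Int  ✗ same direction on both sides — not dual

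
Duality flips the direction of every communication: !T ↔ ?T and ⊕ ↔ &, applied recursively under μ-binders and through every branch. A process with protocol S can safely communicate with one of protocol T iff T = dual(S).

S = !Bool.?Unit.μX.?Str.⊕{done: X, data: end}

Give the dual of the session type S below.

!Bool = ?Bool
  ?Unit = !Unit
    μX = μX  (rec unchanged)
      ?Str = !Str
        ⊕{done,data} = &{done,data}  (internal→external)
          [done]
            dual(X) = X
          [data]
            dual(end) = end

?Bool.!Unit.μX.!Str.&{done: X, data: end}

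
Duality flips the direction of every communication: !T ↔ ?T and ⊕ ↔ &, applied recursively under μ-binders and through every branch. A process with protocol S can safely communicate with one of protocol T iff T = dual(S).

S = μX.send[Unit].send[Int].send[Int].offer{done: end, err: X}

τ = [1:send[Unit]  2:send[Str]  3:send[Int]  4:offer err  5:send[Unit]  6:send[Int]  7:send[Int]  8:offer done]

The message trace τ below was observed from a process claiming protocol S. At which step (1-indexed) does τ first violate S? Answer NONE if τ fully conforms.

2

step 1: send[Unit]  ✓  now at send[Int].send[Int].offer{done: end, err: μX.…}
step 2: got send[Str], protocol expects send[Int]  ✗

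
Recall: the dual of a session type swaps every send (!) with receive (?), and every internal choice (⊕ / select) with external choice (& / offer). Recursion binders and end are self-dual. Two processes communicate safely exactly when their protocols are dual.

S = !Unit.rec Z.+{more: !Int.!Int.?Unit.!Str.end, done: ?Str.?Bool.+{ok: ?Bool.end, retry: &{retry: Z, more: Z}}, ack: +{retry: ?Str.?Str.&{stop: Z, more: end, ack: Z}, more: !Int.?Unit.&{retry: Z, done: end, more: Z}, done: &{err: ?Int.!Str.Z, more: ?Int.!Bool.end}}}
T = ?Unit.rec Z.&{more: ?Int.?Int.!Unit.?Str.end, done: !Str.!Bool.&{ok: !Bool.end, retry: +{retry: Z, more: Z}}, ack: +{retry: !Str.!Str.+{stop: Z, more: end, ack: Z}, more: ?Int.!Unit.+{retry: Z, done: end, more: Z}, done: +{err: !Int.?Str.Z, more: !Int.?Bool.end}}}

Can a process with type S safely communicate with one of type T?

NO

!Unit vs ?Unit  ✓
  rec Z vs rec Z  ✓ (μ self-dual)
    +{more,done,ack} vs &{more,done,ack}  ✓ labels match
      [more]
        !Int vs ?Int  ✓
          !Int vs ?Int  ✓
            ?Unit vs !Unit  ✓
              !Str vs ?Str  ✓
                end vs end  ✓
      [done]
        ?Str vs !Str  ✓
          ?Bool vs !Bool  ✓
            +{ok,retry} vs &{ok,retry}  ✓ labels match
              [ok]
                ?Bool vs !Bool  ✓
                  end vs end  ✓
              [retry]
                &{retry,more} vs +{retry,more}  ✓ labels match
                  [retry]
                    Z vs Z  ✓
                  [more]
                    Z vs Z  ✓
      [ack]
        +{retry,more,done} vs +{retry,more,done}  ✗ choice polarity not flipped — not dual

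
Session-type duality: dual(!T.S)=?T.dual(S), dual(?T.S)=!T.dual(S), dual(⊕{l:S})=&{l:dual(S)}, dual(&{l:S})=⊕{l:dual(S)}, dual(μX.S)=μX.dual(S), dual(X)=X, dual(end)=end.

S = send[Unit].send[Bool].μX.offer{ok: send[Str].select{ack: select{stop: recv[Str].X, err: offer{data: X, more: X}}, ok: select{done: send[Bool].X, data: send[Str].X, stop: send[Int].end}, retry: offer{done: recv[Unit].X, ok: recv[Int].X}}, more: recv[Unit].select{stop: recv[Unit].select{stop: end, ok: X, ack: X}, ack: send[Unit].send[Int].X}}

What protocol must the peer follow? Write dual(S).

send[Unit] → recv[Unit]
  send[Bool] → recv[Bool]
    μX → μX  (binder kept)
      offer{ok,more} → select{ok,more}  (&→⊕)
        [ok]
          send[Str] → recv[Str]
            select{ack,ok,retry} → offer{ack,ok,retry}  (⊕→&)
              [ack]
                select{stop,err} → offer{stop,err}  (⊕→&)
                  [stop]
                    recv[Str] → send[Str]
                      X ↦ X
                  [err]
                    offer{data,more} → select{data,more}  (&→⊕)
                      [data]
                        X ↦ X
                      [more]
                        X ↦ X
              [ok]
                select{done,data,stop} → offer{done,data,stop}  (⊕→&)
                  [done]
                    send[Bool] → recv[Bool]
                      X ↦ X
                  [data]
                    send[Str] → recv[Str]
                      X ↦ X
                  [stop]
                    send[Int] → recv[Int]
                      end ↦ end
              [retry]
                offer{done,ok} → select{done,ok}  (&→⊕)
                  [done]
                    recv[Unit] → send[Unit]
                      X ↦ X
                  [ok]
                    recv[Int] → send[Int]
                      X ↦ X
        [more]
          recv[Unit] → send[Unit]
            select{stop,ack} → offer{stop,ack}  (⊕→&)
              [stop]
                recv[Unit] → send[Unit]
                  select{stop,ok,ack} → offer{stop,ok,ack}  (⊕→&)
                    [stop]
                      end ↦ end
                    [ok]
                      X ↦ X
                    [ack]
                      X ↦ X
              [ack]
                send[Unit] → recv[Unit]
                  send[Int] → recv[Int]
                    X ↦ X

recv[Unit].recv[Bool].μX.select{ok: recv[Str].offer{ack: offer{stop: send[Str].X, err: select{data: X, more: X}}, ok: offer{done: recv[Bool].X, data: recv[Str].X, stop: recv[Int].end}, retry: select{done: send[Unit].X, ok: send[Int].X}}, more: send[Unit].offer{stop: send[Unit].offer{stop: end, ok: X, ack: X}, ack: recv[Unit].recv[Int].X}}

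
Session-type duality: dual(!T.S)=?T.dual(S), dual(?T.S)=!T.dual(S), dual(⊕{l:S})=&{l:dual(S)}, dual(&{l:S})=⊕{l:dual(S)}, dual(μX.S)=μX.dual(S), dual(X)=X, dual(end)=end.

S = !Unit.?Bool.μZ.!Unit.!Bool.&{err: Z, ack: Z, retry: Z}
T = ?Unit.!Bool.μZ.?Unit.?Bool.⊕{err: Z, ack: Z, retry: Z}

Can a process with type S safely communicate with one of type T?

!Unit | ?Unit  ok
  ?Bool | !Bool  ok
    μZ | μZ  ok (binder kept)
      !Unit | ?Unit  ok
        !Bool | ?Bool  ok
          &{err,ack,retry} | ⊕{err,ack,retry}  ok labels match
            case err:
              Z | Z  ok
            case ack:
              Z | Z  ok
            case retry:
              Z | Z  ok

YES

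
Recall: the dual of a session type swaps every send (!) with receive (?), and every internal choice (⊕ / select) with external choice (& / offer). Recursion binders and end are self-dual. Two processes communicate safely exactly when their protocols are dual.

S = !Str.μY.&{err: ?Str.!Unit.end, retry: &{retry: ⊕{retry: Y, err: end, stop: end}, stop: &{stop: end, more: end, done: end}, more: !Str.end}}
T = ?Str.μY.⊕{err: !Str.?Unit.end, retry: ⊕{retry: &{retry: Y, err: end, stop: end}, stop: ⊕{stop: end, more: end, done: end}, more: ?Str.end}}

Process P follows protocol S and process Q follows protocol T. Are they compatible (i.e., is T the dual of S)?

YES

!Str vs ?Str  ✓
  μY vs μY  ✓ (binder kept)
    &{err,retry} vs ⊕{err,retry}  ✓ same labels
      case err:
        ?Str vs !Str  ✓
          !Unit vs ?Unit  ✓
            end vs end  ✓
      case retry:
        &{retry,stop,more} vs ⊕{retry,stop,more}  ✓ same labels
          case retry:
            ⊕{retry,err,stop} vs &{retry,err,stop}  ✓ same labels
              case retry:
                Y vs Y  ✓
              case err:
                end vs end  ✓
              case stop:
                end vs end  ✓
          case stop:
            &{stop,more,done} vs ⊕{stop,more,done}  ✓ same labels
              case stop:
                end vs end  ✓
              case more:
                end vs end  ✓
              case done:
                end vs end  ✓
          case more:
            !Str vs ?Str  ✓
              end vs end  ✓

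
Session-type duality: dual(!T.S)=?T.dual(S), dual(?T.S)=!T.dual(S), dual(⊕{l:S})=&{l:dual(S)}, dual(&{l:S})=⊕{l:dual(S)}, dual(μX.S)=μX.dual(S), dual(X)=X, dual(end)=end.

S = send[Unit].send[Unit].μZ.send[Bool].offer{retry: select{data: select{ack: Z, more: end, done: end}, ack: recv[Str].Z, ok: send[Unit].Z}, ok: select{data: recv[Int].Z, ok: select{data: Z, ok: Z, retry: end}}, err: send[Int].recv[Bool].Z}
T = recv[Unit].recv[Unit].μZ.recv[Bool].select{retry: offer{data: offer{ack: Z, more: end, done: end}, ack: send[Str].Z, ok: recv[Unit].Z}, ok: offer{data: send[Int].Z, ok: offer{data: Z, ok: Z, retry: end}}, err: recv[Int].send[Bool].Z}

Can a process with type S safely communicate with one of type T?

send[Unit] ‖ recv[Unit]  ✓
  send[Unit] ‖ recv[Unit]  ✓
    μZ ‖ μZ  ✓ (rec unchanged)
      send[Bool] ‖ recv[Bool]  ✓
        offer{retry,ok,err} ‖ select{retry,ok,err}  ✓ labels match
          [retry]
            select{data,ack,ok} ‖ offer{data,ack,ok}  ✓ labels match
              [data]
                select{ack,more,done} ‖ offer{ack,more,done}  ✓ labels match
                  [ack]
                    Z ‖ Z  ✓
                  [more]
                    end ‖ end  ✓
                  [done]
                    end ‖ end  ✓
              [ack]
                recv[Str] ‖ send[Str]  ✓
                  Z ‖ Z  ✓
              [ok]
                send[Unit] ‖ recv[Unit]  ✓
                  Z ‖ Z  ✓
          [ok]
            select{data,ok} ‖ offer{data,ok}  ✓ labels match
              [data]
                recv[Int] ‖ send[Int]  ✓
                  Z ‖ Z  ✓
              [ok]
                select{data,ok,retry} ‖ offer{data,ok,retry}  ✓ labels match
                  [data]
                    Z ‖ Z  ✓
                  [ok]
                    Z ‖ Z  ✓
                  [retry]
                    end ‖ end  ✓
          [err]
            send[Int] ‖ recv[Int]  ✓
              recv[Bool] ‖ send[Bool]  ✓
                Z ‖ Z  ✓

YES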